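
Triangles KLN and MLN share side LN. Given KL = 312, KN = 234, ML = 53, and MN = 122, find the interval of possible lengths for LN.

78 < LN < 175

From triangle KLN: |312 − 234| < LN < 312 + 234, i.e. 78 < LN < 546.
From triangle MLN: 69 < LN < 175.
Both must hold, so LN lies in the intersection.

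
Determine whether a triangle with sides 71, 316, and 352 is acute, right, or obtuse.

obtuse

Compare the square of the longest side to the sum of squares of the other two: 71² + 316² = 104897 < 123904 = 352².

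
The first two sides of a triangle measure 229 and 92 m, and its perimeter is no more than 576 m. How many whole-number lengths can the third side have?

118

Triangle inequality: 137 < x < 321. Perimeter ≤ 576 gives x ≤ 576 − 229 − 92 = 255.
So 137 < x ≤ 255; integers 138 through 255: 118 values.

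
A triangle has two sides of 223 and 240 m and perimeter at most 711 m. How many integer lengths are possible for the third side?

Triangle inequality: 17 < x < 463. Perimeter ≤ 711 gives x ≤ 711 − 223 − 240 = 248.
So 17 < x ≤ 248; integers 18 through 248: 231 values.

231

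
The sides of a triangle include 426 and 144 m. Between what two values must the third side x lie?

282 < x < 570 (m)

By the triangle inequality, x must be less than 426 + 144 = 570 and greater than |426 − 144| = 282.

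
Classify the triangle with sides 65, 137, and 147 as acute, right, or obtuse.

acute

Compare the square of the longest side to the sum of squares of the other two: 65² + 137² = 22994 > 21609 = 147².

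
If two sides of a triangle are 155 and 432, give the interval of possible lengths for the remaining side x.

By the triangle inequality, x must be less than 155 + 432 = 587 and greater than |155 − 432| = 277.

277 < x < 587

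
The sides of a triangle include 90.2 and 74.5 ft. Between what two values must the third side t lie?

15.7 < t < 164.7

By the triangle inequality, t must be less than 90.2 + 74.5 = 164.7 and greater than |90.2 − 74.5| = 15.7.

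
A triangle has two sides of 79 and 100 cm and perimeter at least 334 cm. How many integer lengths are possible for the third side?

Triangle inequality: 21 < x < 179. Perimeter ≥ 334 gives x ≥ 334 − 79 − 100 = 155.
So 155 ≤ x < 179; integers 155 through 178: 24 values.

24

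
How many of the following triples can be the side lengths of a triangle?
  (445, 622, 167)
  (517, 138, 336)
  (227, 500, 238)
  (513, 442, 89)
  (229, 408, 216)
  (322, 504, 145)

(167,445,622): 167+445 ≤ 622 → not valid
(138,336,517): 138+336 ≤ 517 → not valid
(227,238,500): 227+238 ≤ 500 → not valid
(89,442,513): 89+442 > 513 → valid
(216,229,408): 216+229 > 408 → valid
(145,322,504): 145+322 ≤ 504 → not valid
2 of the 6 triples form a triangle.

2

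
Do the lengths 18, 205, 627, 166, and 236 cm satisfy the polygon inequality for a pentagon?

For a pentagon, each side must be shorter than the sum of the others.
Here the longest side is 627, but the remaining 4 sides sum to only 625.

No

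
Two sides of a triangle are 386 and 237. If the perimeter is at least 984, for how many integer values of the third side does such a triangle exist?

262

Triangle inequality: 149 < x < 623. Perimeter ≥ 984 gives x ≥ 984 − 386 − 237 = 361.
So 361 ≤ x < 623; integers 361 through 622: 262 values.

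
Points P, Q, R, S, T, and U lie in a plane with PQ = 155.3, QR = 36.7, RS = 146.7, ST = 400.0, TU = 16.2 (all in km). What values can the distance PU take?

The maximum is all hops collinear in one direction: 155.3 + 36.7 + 146.7 + 400.0 + 16.2 = 754.9.
The longest hop is 400.0; the others sum to 354.9. Folding the others back against it leaves at least 400.0 − 354.9 = 45.1.

45.1 ≤ PU ≤ 754.9 km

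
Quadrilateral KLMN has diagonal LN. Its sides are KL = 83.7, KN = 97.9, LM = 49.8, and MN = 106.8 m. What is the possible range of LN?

57.0 < LN < 156.6

From triangle KLN: |83.7 − 97.9| < LN < 83.7 + 97.9, i.e. 14.2 < LN < 181.6.
From triangle MLN: 57.0 < LN < 156.6.
Both must hold, so LN lies in the intersection.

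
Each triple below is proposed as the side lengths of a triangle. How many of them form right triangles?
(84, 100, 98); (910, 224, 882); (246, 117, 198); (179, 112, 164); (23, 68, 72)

1

(84,100,98): 84²+98² = 16660 > 10000 = 100² → acute
(910,224,882): 224²+882² = 828100 = 910² → right
(246,117,198): 117²+198² = 52893 < 60516 = 246² → obtuse
(179,112,164): 112²+164² = 39440 > 32041 = 179² → acute
(23,68,72): 23²+68² = 5153 < 5184 = 72² → obtuse
1 of the 5 is right.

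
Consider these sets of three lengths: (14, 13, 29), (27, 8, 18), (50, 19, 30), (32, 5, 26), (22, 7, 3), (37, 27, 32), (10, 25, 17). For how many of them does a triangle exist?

(13,14,29): 13+14 ≤ 29 → not valid
(8,18,27): 8+18 ≤ 27 → not valid
(19,30,50): 19+30 ≤ 50 → not valid
(5,26,32): 5+26 ≤ 32 → not valid
(3,7,22): 3+7 ≤ 22 → not valid
(27,32,37): 27+32 > 37 → valid
(10,17,25): 10+17 > 25 → valid
2 of the 7 triples form a triangle.

2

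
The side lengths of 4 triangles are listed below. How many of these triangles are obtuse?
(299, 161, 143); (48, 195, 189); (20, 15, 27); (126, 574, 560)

2

(299,161,143): 143²+161² = 46370 < 89401 = 299² → obtuse
(48,195,189): 48²+189² = 38025 = 195² → right
(20,15,27): 15²+20² = 625 < 729 = 27² → obtuse
(126,574,560): 126²+560² = 329476 = 574² → right
2 of the 4 are obtuse.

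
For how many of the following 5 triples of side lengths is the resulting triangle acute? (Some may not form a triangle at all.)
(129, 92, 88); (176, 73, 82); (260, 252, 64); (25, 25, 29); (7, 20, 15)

1

(129,92,88): 88²+92² = 16208 < 16641 = 129² → obtuse
(176,73,82): 73+82 ≤ 176, not a triangle
(260,252,64): 64²+252² = 67600 = 260² → right
(25,25,29): 25²+25² = 1250 > 841 = 29² → acute
(7,20,15): 7²+15² = 274 < 400 = 20² → obtuse
1 of the 5 is acute.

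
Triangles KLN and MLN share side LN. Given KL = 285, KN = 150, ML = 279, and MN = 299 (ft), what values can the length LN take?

135 < LN < 435

From triangle KLN: |285 − 150| < LN < 285 + 150, i.e. 135 < LN < 435.
From triangle MLN: 20 < LN < 578.
Both must hold, so LN lies in the intersection.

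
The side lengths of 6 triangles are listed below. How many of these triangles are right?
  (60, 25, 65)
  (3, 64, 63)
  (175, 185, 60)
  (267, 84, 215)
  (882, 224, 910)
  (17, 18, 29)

(60,25,65): 25²+60² = 4225 = 65² → right
(3,64,63): 3²+63² = 3978 < 4096 = 64² → obtuse
(175,185,60): 60²+175² = 34225 = 185² → right
(267,84,215): 84²+215² = 53281 < 71289 = 267² → obtuse
(882,224,910): 224²+882² = 828100 = 910² → right
(17,18,29): 17²+18² = 613 < 841 = 29² → obtuse
3 of the 6 are right.

3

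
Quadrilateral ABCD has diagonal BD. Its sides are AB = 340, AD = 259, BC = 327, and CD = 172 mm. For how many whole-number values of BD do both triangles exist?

From triangle ABD: 81 < BD < 599.
From triangle CBD: 155 < BD < 499.
Intersection: 155 < BD < 499, so integers 156 through 498: 343 values.

343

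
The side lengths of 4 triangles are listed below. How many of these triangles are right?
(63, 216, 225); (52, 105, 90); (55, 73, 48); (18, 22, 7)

2

(63,216,225): 63²+216² = 50625 = 225² → right
(52,105,90): 52²+90² = 10804 < 11025 = 105² → obtuse
(55,73,48): 48²+55² = 5329 = 73² → right
(18,22,7): 7²+18² = 373 < 484 = 22² → obtuse
2 of the 4 are right.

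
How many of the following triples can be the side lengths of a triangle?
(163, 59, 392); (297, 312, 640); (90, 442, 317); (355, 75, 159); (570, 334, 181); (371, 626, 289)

(59,163,392): 59+163 ≤ 392 → not valid
(297,312,640): 297+312 ≤ 640 → not valid
(90,317,442): 90+317 ≤ 442 → not valid
(75,159,355): 75+159 ≤ 355 → not valid
(181,334,570): 181+334 ≤ 570 → not valid
(289,371,626): 289+371 > 626 → valid
1 of the 6 triples forms a triangle.

1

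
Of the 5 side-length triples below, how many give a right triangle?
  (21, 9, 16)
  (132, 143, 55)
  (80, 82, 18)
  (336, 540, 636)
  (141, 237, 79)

(21,9,16): 9²+16² = 337 < 441 = 21² → obtuse
(132,143,55): 55²+132² = 20449 = 143² → right
(80,82,18): 18²+80² = 6724 = 82² → right
(336,540,636): 336²+540² = 404496 = 636² → right
(141,237,79): 79+141 ≤ 237, not a triangle
3 of the 5 are right.

3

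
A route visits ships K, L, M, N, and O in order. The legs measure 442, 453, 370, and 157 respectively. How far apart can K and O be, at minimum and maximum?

The maximum is all hops collinear in one direction: 442 + 453 + 370 + 157 = 1422.
The longest hop is 453; the others sum to 969. Since 453 ≤ 969, the path can fold back on itself completely, so the minimum distance is 0.

0 ≤ KO ≤ 1422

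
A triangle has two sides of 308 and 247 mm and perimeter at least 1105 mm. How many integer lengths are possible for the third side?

Triangle inequality: 61 < x < 555. Perimeter ≥ 1105 gives x ≥ 1105 − 308 − 247 = 550.
So 550 ≤ x < 555; integers 550 through 554: 5 values.

5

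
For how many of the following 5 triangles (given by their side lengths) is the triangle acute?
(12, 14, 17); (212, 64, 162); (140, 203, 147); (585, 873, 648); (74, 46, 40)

1

(12,14,17): 12²+14² = 340 > 289 = 17² → acute
(212,64,162): 64²+162² = 30340 < 44944 = 212² → obtuse
(140,203,147): 140²+147² = 41209 = 203² → right
(585,873,648): 585²+648² = 762129 = 873² → right
(74,46,40): 40²+46² = 3716 < 5476 = 74² → obtuse
1 of the 5 is acute.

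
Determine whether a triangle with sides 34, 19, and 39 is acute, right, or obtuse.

obtuse

Compare the square of the longest side to the sum of squares of the other two: 19² + 34² = 1517 < 1521 = 39².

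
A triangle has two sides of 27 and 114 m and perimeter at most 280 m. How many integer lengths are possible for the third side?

Triangle inequality: 87 < x < 141. Perimeter ≤ 280 gives x ≤ 280 − 27 − 114 = 139.
So 87 < x ≤ 139; integers 88 through 139: 52 values.

52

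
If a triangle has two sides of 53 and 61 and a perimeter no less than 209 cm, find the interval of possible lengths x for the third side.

Triangle inequality alone gives 8 < x < 114.
The perimeter condition gives x ≥ 209 − 53 − 61 = 95.
Intersecting the two: 95 ≤ x < 114.

95 ≤ x < 114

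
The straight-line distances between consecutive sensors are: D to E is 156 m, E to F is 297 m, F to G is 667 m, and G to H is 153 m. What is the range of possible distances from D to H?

61 ≤ DH ≤ 1273 m

The maximum is all hops collinear in one direction: 156 + 297 + 667 + 153 = 1273.
The longest hop is 667; the others sum to 606. Folding the others back against it leaves at least 667 − 606 = 61.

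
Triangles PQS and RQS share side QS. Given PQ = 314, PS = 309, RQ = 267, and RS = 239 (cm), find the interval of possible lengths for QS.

28 < QS < 506

From triangle PQS: |314 − 309| < QS < 314 + 309, i.e. 5 < QS < 623.
From triangle RQS: 28 < QS < 506.
Both must hold, so QS lies in the intersection.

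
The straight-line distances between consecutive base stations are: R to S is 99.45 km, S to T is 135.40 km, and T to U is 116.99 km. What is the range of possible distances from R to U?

The maximum is all hops collinear in one direction: 99.45 + 135.40 + 116.99 = 351.84.
The longest hop is 135.40; the others sum to 216.44. Since 135.40 ≤ 216.44, the path can fold back on itself completely, so the minimum distance is 0.

0 ≤ RU ≤ 351.84 km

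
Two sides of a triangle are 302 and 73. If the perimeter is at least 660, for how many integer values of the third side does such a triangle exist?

Triangle inequality: 229 < x < 375. Perimeter ≥ 660 gives x ≥ 660 − 302 − 73 = 285.
So 285 ≤ x < 375; integers 285 through 374: 90 values.

90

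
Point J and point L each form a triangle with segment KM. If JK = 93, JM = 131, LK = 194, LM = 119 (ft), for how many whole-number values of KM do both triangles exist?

148

From triangle JKM: 38 < KM < 224.
From triangle LKM: 75 < KM < 313.
Intersection: 75 < KM < 224, so integers 76 through 223: 148 values.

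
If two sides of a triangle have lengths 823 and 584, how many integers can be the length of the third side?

1167

The third side lies in the open interval (239, 1407).
Integers from 240 to 1406 inclusive: 1406 − 240 + 1 = 1167.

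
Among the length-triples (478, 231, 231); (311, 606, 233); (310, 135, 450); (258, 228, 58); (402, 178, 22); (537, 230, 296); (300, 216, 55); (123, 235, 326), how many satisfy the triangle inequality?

2

(231,231,478): 231+231 ≤ 478 → not valid
(233,311,606): 233+311 ≤ 606 → not valid
(135,310,450): 135+310 ≤ 450 → not valid
(58,228,258): 58+228 > 258 → valid
(22,178,402): 22+178 ≤ 402 → not valid
(230,296,537): 230+296 ≤ 537 → not valid
(55,216,300): 55+216 ≤ 300 → not valid
(123,235,326): 123+235 > 326 → valid
2 of the 8 triples form a triangle.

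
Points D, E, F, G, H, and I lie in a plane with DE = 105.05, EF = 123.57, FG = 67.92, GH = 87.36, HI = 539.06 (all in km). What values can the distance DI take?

The maximum is all hops collinear in one direction: 105.05 + 123.57 + 67.92 + 87.36 + 539.06 = 922.96.
The longest hop is 539.06; the others sum to 383.90. Folding the others back against it leaves at least 539.06 − 383.90 = 155.16.

155.16 ≤ DI ≤ 922.96 km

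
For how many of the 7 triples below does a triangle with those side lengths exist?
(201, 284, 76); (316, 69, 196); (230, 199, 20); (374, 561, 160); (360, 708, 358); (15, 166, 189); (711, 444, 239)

1

(76,201,284): 76+201 ≤ 284 → not valid
(69,196,316): 69+196 ≤ 316 → not valid
(20,199,230): 20+199 ≤ 230 → not valid
(160,374,561): 160+374 ≤ 561 → not valid
(358,360,708): 358+360 > 708 → valid
(15,166,189): 15+166 ≤ 189 → not valid
(239,444,711): 239+444 ≤ 711 → not valid
1 of the 7 triples forms a triangle.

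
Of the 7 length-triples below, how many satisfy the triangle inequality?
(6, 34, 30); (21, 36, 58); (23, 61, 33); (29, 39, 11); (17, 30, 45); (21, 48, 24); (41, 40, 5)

(6,30,34): 6+30 > 34 → valid
(21,36,58): 21+36 ≤ 58 → not valid
(23,33,61): 23+33 ≤ 61 → not valid
(11,29,39): 11+29 > 39 → valid
(17,30,45): 17+30 > 45 → valid
(21,24,48): 21+24 ≤ 48 → not valid
(5,40,41): 5+40 > 41 → valid
4 of the 7 triples form a triangle.

4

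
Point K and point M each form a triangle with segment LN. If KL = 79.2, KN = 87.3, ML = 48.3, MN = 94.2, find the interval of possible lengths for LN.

From triangle KLN: |79.2 − 87.3| < LN < 79.2 + 87.3, i.e. 8.1 < LN < 166.5.
From triangle MLN: 45.9 < LN < 142.5.
Both must hold, so LN lies in the intersection.

45.9 < LN < 142.5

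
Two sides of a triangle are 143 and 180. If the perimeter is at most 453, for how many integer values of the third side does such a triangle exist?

Triangle inequality: 37 < x < 323. Perimeter ≤ 453 gives x ≤ 453 − 143 − 180 = 130.
So 37 < x ≤ 130; integers 38 through 130: 93 values.

93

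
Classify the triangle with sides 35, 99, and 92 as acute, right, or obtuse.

Compare the square of the longest side to the sum of squares of the other two: 35² + 92² = 9689 < 9801 = 99².

obtuse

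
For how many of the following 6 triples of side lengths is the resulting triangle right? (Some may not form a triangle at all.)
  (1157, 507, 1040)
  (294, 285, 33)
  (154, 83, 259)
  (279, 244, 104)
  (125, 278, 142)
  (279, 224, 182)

(1157,507,1040): 507²+1040² = 1338649 = 1157² → right
(294,285,33): 33²+285² = 82314 < 86436 = 294² → obtuse
(154,83,259): 83+154 ≤ 259, not a triangle
(279,244,104): 104²+244² = 70352 < 77841 = 279² → obtuse
(125,278,142): 125+142 ≤ 278, not a triangle
(279,224,182): 182²+224² = 83300 > 77841 = 279² → acute
1 of the 6 is right.

1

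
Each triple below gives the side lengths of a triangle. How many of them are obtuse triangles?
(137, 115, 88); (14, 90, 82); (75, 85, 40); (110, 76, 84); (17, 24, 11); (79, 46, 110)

(137,115,88): 88²+115² = 20969 > 18769 = 137² → acute
(14,90,82): 14²+82² = 6920 < 8100 = 90² → obtuse
(75,85,40): 40²+75² = 7225 = 85² → right
(110,76,84): 76²+84² = 12832 > 12100 = 110² → acute
(17,24,11): 11²+17² = 410 < 576 = 24² → obtuse
(79,46,110): 46²+79² = 8357 < 12100 = 110² → obtuse
3 of the 6 are obtuse.

3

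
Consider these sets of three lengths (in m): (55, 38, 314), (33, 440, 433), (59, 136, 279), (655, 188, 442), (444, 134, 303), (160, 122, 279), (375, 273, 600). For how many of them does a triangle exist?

3

(38,55,314): 38+55 ≤ 314 → not valid
(33,433,440): 33+433 > 440 → valid
(59,136,279): 59+136 ≤ 279 → not valid
(188,442,655): 188+442 ≤ 655 → not valid
(134,303,444): 134+303 ≤ 444 → not valid
(122,160,279): 122+160 > 279 → valid
(273,375,600): 273+375 > 600 → valid
3 of the 7 triples form a triangle.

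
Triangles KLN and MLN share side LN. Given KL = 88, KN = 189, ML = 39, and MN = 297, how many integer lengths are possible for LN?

From triangle KLN: 101 < LN < 277.
From triangle MLN: 258 < LN < 336.
Intersection: 258 < LN < 277, so integers 259 through 276: 18 values.

18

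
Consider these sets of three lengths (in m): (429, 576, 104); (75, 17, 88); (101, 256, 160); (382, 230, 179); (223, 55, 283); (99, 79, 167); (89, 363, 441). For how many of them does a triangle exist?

(104,429,576): 104+429 ≤ 576 → not valid
(17,75,88): 17+75 > 88 → valid
(101,160,256): 101+160 > 256 → valid
(179,230,382): 179+230 > 382 → valid
(55,223,283): 55+223 ≤ 283 → not valid
(79,99,167): 79+99 > 167 → valid
(89,363,441): 89+363 > 441 → valid
5 of the 7 triples form a triangle.

5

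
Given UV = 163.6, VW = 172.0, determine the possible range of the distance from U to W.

8.4 ≤ UW ≤ 335.6

By the triangle inequality, |163.6 − 172.0| ≤ UW ≤ 163.6 + 172.0.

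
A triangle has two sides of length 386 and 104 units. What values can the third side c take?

282 < c < 490 (units)

By the triangle inequality, c must be less than 386 + 104 = 490 and greater than |386 − 104| = 282.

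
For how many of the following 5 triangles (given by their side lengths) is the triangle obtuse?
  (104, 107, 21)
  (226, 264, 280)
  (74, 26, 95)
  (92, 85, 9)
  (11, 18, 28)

(104,107,21): 21²+104² = 11257 < 11449 = 107² → obtuse
(226,264,280): 226²+264² = 120772 > 78400 = 280² → acute
(74,26,95): 26²+74² = 6152 < 9025 = 95² → obtuse
(92,85,9): 9²+85² = 7306 < 8464 = 92² → obtuse
(11,18,28): 11²+18² = 445 < 784 = 28² → obtuse
4 of the 5 are obtuse.

4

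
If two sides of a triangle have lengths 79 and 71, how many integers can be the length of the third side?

141

The third side lies in the open interval (8, 150).
Integers from 9 to 149 inclusive: 149 − 9 + 1 = 141.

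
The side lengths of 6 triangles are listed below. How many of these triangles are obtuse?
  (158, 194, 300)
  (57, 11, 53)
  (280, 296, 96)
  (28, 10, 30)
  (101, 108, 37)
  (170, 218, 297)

5

(158,194,300): 158²+194² = 62600 < 90000 = 300² → obtuse
(57,11,53): 11²+53² = 2930 < 3249 = 57² → obtuse
(280,296,96): 96²+280² = 87616 = 296² → right
(28,10,30): 10²+28² = 884 < 900 = 30² → obtuse
(101,108,37): 37²+101² = 11570 < 11664 = 108² → obtuse
(170,218,297): 170²+218² = 76424 < 88209 = 297² → obtuse
5 of the 6 are obtuse.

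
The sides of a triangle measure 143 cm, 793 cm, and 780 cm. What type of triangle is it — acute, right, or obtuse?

right

Compare the square of the longest side to the sum of squares of the other two: 143² + 780² = 628849 = 793².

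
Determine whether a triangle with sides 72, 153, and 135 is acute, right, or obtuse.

right

Compare the square of the longest side to the sum of squares of the other two: 72² + 135² = 23409 = 153².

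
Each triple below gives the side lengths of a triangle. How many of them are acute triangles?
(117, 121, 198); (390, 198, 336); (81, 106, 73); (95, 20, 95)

(117,121,198): 117²+121² = 28330 < 39204 = 198² → obtuse
(390,198,336): 198²+336² = 152100 = 390² → right
(81,106,73): 73²+81² = 11890 > 11236 = 106² → acute
(95,20,95): 20²+95² = 9425 > 9025 = 95² → acute
2 of the 4 are acute.

2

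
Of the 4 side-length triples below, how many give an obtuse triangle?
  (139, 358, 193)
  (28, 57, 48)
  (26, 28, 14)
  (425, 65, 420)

(139,358,193): 139+193 ≤ 358, not a triangle
(28,57,48): 28²+48² = 3088 < 3249 = 57² → obtuse
(26,28,14): 14²+26² = 872 > 784 = 28² → acute
(425,65,420): 65²+420² = 180625 = 425² → right
1 of the 4 is obtuse.

1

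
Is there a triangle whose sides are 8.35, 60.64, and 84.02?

No

The longest side is 84.02, but the other two sum to only 68.99.
68.99 < 84.02, so the triangle inequality fails.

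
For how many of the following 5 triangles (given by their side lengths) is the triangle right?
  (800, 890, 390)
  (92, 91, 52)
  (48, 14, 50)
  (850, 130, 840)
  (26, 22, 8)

(800,890,390): 390²+800² = 792100 = 890² → right
(92,91,52): 52²+91² = 10985 > 8464 = 92² → acute
(48,14,50): 14²+48² = 2500 = 50² → right
(850,130,840): 130²+840² = 722500 = 850² → right
(26,22,8): 8²+22² = 548 < 676 = 26² → obtuse
3 of the 5 are right.

3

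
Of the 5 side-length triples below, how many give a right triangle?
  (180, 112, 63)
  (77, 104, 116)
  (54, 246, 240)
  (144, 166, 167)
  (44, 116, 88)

1

(180,112,63): 63+112 ≤ 180, not a triangle
(77,104,116): 77²+104² = 16745 > 13456 = 116² → acute
(54,246,240): 54²+240² = 60516 = 246² → right
(144,166,167): 144²+166² = 48292 > 27889 = 167² → acute
(44,116,88): 44²+88² = 9680 < 13456 = 116² → obtuse
1 of the 5 is right.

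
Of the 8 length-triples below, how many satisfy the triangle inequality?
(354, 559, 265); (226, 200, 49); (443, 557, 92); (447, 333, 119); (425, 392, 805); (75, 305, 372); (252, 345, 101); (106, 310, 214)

(265,354,559): 265+354 > 559 → valid
(49,200,226): 49+200 > 226 → valid
(92,443,557): 92+443 ≤ 557 → not valid
(119,333,447): 119+333 > 447 → valid
(392,425,805): 392+425 > 805 → valid
(75,305,372): 75+305 > 372 → valid
(101,252,345): 101+252 > 345 → valid
(106,214,310): 106+214 > 310 → valid
7 of the 8 triples form a triangle.

7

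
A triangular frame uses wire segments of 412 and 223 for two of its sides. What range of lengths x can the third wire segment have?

189 < x < 635

By the triangle inequality, x must be less than 412 + 223 = 635 and greater than |412 − 223| = 189.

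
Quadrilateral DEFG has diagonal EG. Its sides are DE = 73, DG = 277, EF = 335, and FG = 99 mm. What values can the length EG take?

From triangle DEG: |73 − 277| < EG < 73 + 277, i.e. 204 < EG < 350.
From triangle FEG: 236 < EG < 434.
Both must hold, so EG lies in the intersection.

236 < EG < 350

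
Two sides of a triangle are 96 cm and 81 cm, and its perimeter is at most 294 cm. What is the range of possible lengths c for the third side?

Triangle inequality alone gives 15 < c < 177.
The perimeter condition gives c ≤ 294 − 96 − 81 = 117.
Intersecting the two: 15 < c ≤ 117.

15 < c ≤ 117 cm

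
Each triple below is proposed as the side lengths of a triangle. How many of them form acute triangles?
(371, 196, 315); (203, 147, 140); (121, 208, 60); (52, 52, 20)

(371,196,315): 196²+315² = 137641 = 371² → right
(203,147,140): 140²+147² = 41209 = 203² → right
(121,208,60): 60+121 ≤ 208, not a triangle
(52,52,20): 20²+52² = 3104 > 2704 = 52² → acute
1 of the 4 is acute.

1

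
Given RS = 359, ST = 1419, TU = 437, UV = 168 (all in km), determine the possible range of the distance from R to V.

455 ≤ RV ≤ 2383 km

The maximum is all hops collinear in one direction: 359 + 1419 + 437 + 168 = 2383.
The longest hop is 1419; the others sum to 964. Folding the others back against it leaves at least 1419 − 964 = 455.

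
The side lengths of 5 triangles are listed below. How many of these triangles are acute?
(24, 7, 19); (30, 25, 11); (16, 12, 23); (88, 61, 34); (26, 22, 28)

(24,7,19): 7²+19² = 410 < 576 = 24² → obtuse
(30,25,11): 11²+25² = 746 < 900 = 30² → obtuse
(16,12,23): 12²+16² = 400 < 529 = 23² → obtuse
(88,61,34): 34²+61² = 4877 < 7744 = 88² → obtuse
(26,22,28): 22²+26² = 1160 > 784 = 28² → acute
1 of the 5 is acute.

1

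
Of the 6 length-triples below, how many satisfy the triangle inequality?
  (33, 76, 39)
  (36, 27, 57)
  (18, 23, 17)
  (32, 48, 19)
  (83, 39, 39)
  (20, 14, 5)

3

(33,39,76): 33+39 ≤ 76 → not valid
(27,36,57): 27+36 > 57 → valid
(17,18,23): 17+18 > 23 → valid
(19,32,48): 19+32 > 48 → valid
(39,39,83): 39+39 ≤ 83 → not valid
(5,14,20): 5+14 ≤ 20 → not valid
3 of the 6 triples form a triangle.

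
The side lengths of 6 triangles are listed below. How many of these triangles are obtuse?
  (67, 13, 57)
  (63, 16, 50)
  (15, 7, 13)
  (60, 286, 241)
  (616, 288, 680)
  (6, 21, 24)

(67,13,57): 13²+57² = 3418 < 4489 = 67² → obtuse
(63,16,50): 16²+50² = 2756 < 3969 = 63² → obtuse
(15,7,13): 7²+13² = 218 < 225 = 15² → obtuse
(60,286,241): 60²+241² = 61681 < 81796 = 286² → obtuse
(616,288,680): 288²+616² = 462400 = 680² → right
(6,21,24): 6²+21² = 477 < 576 = 24² → obtuse
5 of the 6 are obtuse.

5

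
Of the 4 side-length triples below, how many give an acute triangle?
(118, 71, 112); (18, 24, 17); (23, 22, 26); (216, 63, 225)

3

(118,71,112): 71²+112² = 17585 > 13924 = 118² → acute
(18,24,17): 17²+18² = 613 > 576 = 24² → acute
(23,22,26): 22²+23² = 1013 > 676 = 26² → acute
(216,63,225): 63²+216² = 50625 = 225² → right
3 of the 4 are acute.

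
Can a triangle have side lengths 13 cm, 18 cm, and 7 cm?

Yes

The longest side is 18, and the other two sum to 20.
Since 20 > 18, the triangle inequality holds.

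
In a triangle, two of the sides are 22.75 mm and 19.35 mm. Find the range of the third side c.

3.40 < c < 42.10

By the triangle inequality, c must be less than 22.75 + 19.35 = 42.10 and greater than |22.75 − 19.35| = 3.40.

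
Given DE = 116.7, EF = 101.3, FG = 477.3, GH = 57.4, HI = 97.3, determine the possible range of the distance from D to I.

104.6 ≤ DI ≤ 850.0

The maximum is all hops collinear in one direction: 116.7 + 101.3 + 477.3 + 57.4 + 97.3 = 850.0.
The longest hop is 477.3; the others sum to 372.7. Folding the others back against it leaves at least 477.3 − 372.7 = 104.6.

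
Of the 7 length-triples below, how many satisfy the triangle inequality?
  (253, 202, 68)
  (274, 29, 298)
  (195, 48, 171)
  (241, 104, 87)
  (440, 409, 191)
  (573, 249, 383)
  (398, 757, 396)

6

(68,202,253): 68+202 > 253 → valid
(29,274,298): 29+274 > 298 → valid
(48,171,195): 48+171 > 195 → valid
(87,104,241): 87+104 ≤ 241 → not valid
(191,409,440): 191+409 > 440 → valid
(249,383,573): 249+383 > 573 → valid
(396,398,757): 396+398 > 757 → valid
6 of the 7 triples form a triangle.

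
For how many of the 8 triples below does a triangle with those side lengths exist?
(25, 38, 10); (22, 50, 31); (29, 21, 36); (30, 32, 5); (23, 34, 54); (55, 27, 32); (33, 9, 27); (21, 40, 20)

7

(10,25,38): 10+25 ≤ 38 → not valid
(22,31,50): 22+31 > 50 → valid
(21,29,36): 21+29 > 36 → valid
(5,30,32): 5+30 > 32 → valid
(23,34,54): 23+34 > 54 → valid
(27,32,55): 27+32 > 55 → valid
(9,27,33): 9+27 > 33 → valid
(20,21,40): 20+21 > 40 → valid
7 of the 8 triples form a triangle.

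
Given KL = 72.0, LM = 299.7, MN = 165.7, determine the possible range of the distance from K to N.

62.0 ≤ KN ≤ 537.4

The maximum is all hops collinear in one direction: 72.0 + 299.7 + 165.7 = 537.4.
The longest hop is 299.7; the others sum to 237.7. Folding the others back against it leaves at least 299.7 − 237.7 = 62.0.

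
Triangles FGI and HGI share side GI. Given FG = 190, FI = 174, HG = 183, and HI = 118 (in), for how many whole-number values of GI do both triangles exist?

235

From triangle FGI: 16 < GI < 364.
From triangle HGI: 65 < GI < 301.
Intersection: 65 < GI < 301, so integers 66 through 300: 235 values.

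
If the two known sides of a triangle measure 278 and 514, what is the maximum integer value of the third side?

791

The third side must be strictly less than 278 + 514 = 792.
The largest integer below 792 is 791.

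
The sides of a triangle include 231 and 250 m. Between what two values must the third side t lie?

By the triangle inequality, t must be less than 231 + 250 = 481 and greater than |231 − 250| = 19.

19 < t < 481 (m)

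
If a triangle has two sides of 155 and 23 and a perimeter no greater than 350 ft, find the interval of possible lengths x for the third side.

Triangle inequality alone gives 132 < x < 178.
The perimeter condition gives x ≤ 350 − 155 − 23 = 172.
Intersecting the two: 132 < x ≤ 172.

132 < x ≤ 172 ft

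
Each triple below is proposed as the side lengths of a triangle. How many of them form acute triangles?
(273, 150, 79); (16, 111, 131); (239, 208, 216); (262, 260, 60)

2

(273,150,79): 79+150 ≤ 273, not a triangle
(16,111,131): 16+111 ≤ 131, not a triangle
(239,208,216): 208²+216² = 89920 > 57121 = 239² → acute
(262,260,60): 60²+260² = 71200 > 68644 = 262² → acute
2 of the 4 are acute.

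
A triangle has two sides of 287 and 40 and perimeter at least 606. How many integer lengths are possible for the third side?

48

Triangle inequality: 247 < x < 327. Perimeter ≥ 606 gives x ≥ 606 − 287 − 40 = 279.
So 279 ≤ x < 327; integers 279 through 326: 48 values.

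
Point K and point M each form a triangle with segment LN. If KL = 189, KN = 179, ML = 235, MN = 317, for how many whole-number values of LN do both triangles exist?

From triangle KLN: 10 < LN < 368.
From triangle MLN: 82 < LN < 552.
Intersection: 82 < LN < 368, so integers 83 through 367: 285 values.

285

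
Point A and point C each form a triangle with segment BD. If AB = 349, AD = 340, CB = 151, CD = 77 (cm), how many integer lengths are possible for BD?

From triangle ABD: 9 < BD < 689.
From triangle CBD: 74 < BD < 228.
Intersection: 74 < BD < 228, so integers 75 through 227: 153 values.

153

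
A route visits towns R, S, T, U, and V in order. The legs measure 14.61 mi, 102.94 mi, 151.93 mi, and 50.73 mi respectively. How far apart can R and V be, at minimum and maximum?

The maximum is all hops collinear in one direction: 14.61 + 102.94 + 151.93 + 50.73 = 320.21.
The longest hop is 151.93; the others sum to 168.28. Since 151.93 ≤ 168.28, the path can fold back on itself completely, so the minimum distance is 0.

0 ≤ RV ≤ 320.21 mi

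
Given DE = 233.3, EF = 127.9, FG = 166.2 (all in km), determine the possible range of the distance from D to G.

0 ≤ DG ≤ 527.4 km

The maximum is all hops collinear in one direction: 233.3 + 127.9 + 166.2 = 527.4.
The longest hop is 233.3; the others sum to 294.1. Since 233.3 ≤ 294.1, the path can fold back on itself completely, so the minimum distance is 0.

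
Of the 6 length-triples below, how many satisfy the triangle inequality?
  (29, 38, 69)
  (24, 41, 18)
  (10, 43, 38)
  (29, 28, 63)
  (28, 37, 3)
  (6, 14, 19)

(29,38,69): 29+38 ≤ 69 → not valid
(18,24,41): 18+24 > 41 → valid
(10,38,43): 10+38 > 43 → valid
(28,29,63): 28+29 ≤ 63 → not valid
(3,28,37): 3+28 ≤ 37 → not valid
(6,14,19): 6+14 > 19 → valid
3 of the 6 triples form a triangle.

3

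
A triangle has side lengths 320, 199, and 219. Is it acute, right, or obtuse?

Compare the square of the longest side to the sum of squares of the other two: 199² + 219² = 87562 < 102400 = 320².

obtuse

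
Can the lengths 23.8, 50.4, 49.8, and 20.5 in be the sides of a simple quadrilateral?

A quadrilateral exists iff every side is shorter than the sum of the others — equivalently, the longest side is less than the sum of the rest.
Longest side 50.4 < 94.1 (sum of the remaining 3), so yes.

Yes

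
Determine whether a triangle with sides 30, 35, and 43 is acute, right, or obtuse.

Compare the square of the longest side to the sum of squares of the other two: 30² + 35² = 2125 > 1849 = 43².

acute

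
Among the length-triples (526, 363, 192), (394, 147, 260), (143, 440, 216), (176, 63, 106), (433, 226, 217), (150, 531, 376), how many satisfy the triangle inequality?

(192,363,526): 192+363 > 526 → valid
(147,260,394): 147+260 > 394 → valid
(143,216,440): 143+216 ≤ 440 → not valid
(63,106,176): 63+106 ≤ 176 → not valid
(217,226,433): 217+226 > 433 → valid
(150,376,531): 150+376 ≤ 531 → not valid
3 of the 6 triples form a triangle.

3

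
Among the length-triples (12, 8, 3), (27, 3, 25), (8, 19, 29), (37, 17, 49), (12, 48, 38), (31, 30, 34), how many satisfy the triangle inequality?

4

(3,8,12): 3+8 ≤ 12 → not valid
(3,25,27): 3+25 > 27 → valid
(8,19,29): 8+19 ≤ 29 → not valid
(17,37,49): 17+37 > 49 → valid
(12,38,48): 12+38 > 48 → valid
(30,31,34): 30+31 > 34 → valid
4 of the 6 triples form a triangle.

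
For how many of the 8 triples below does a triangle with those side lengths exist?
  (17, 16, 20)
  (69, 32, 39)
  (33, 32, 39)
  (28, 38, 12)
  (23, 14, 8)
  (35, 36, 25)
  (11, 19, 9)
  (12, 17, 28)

(16,17,20): 16+17 > 20 → valid
(32,39,69): 32+39 > 69 → valid
(32,33,39): 32+33 > 39 → valid
(12,28,38): 12+28 > 38 → valid
(8,14,23): 8+14 ≤ 23 → not valid
(25,35,36): 25+35 > 36 → valid
(9,11,19): 9+11 > 19 → valid
(12,17,28): 12+17 > 28 → valid
7 of the 8 triples form a triangle.

7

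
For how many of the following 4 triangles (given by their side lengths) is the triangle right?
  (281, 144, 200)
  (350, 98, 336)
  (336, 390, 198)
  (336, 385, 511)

(281,144,200): 144²+200² = 60736 < 78961 = 281² → obtuse
(350,98,336): 98²+336² = 122500 = 350² → right
(336,390,198): 198²+336² = 152100 = 390² → right
(336,385,511): 336²+385² = 261121 = 511² → right
3 of the 4 are right.

3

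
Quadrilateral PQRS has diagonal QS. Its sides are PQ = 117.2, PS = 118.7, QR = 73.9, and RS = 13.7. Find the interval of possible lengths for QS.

60.2 < QS < 87.6

From triangle PQS: |117.2 − 118.7| < QS < 117.2 + 118.7, i.e. 1.5 < QS < 235.9.
From triangle RQS: 60.2 < QS < 87.6.
Both must hold, so QS lies in the intersection.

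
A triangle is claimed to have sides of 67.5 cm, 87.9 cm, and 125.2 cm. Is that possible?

The longest side is 125.2, and the other two sum to 155.4.
Since 155.4 > 125.2, the triangle inequality holds.

Yes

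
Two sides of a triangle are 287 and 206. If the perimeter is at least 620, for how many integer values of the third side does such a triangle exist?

366

Triangle inequality: 81 < x < 493. Perimeter ≥ 620 gives x ≥ 620 − 287 − 206 = 127.
So 127 ≤ x < 493; integers 127 through 492: 366 values.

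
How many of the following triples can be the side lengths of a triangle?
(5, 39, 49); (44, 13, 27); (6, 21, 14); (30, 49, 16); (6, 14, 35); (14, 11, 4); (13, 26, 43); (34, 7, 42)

(5,39,49): 5+39 ≤ 49 → not valid
(13,27,44): 13+27 ≤ 44 → not valid
(6,14,21): 6+14 ≤ 21 → not valid
(16,30,49): 16+30 ≤ 49 → not valid
(6,14,35): 6+14 ≤ 35 → not valid
(4,11,14): 4+11 > 14 → valid
(13,26,43): 13+26 ≤ 43 → not valid
(7,34,42): 7+34 ≤ 42 → not valid
1 of the 8 triples forms a triangle.

1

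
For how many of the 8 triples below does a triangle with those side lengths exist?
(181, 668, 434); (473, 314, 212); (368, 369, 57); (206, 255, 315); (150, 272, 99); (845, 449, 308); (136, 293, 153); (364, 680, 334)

(181,434,668): 181+434 ≤ 668 → not valid
(212,314,473): 212+314 > 473 → valid
(57,368,369): 57+368 > 369 → valid
(206,255,315): 206+255 > 315 → valid
(99,150,272): 99+150 ≤ 272 → not valid
(308,449,845): 308+449 ≤ 845 → not valid
(136,153,293): 136+153 ≤ 293 → not valid
(334,364,680): 334+364 > 680 → valid
4 of the 8 triples form a triangle.

4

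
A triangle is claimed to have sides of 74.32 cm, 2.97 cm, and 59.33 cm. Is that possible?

No

The longest side is 74.32, but the other two sum to only 62.30.
62.30 < 74.32, so the triangle inequality fails.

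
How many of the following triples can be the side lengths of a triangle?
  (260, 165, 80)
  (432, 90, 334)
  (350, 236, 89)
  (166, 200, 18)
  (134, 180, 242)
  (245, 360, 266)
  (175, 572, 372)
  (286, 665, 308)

(80,165,260): 80+165 ≤ 260 → not valid
(90,334,432): 90+334 ≤ 432 → not valid
(89,236,350): 89+236 ≤ 350 → not valid
(18,166,200): 18+166 ≤ 200 → not valid
(134,180,242): 134+180 > 242 → valid
(245,266,360): 245+266 > 360 → valid
(175,372,572): 175+372 ≤ 572 → not valid
(286,308,665): 286+308 ≤ 665 → not valid
2 of the 8 triples form a triangle.

2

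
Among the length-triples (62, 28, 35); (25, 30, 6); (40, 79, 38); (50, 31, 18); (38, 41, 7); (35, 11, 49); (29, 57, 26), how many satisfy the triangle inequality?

3

(28,35,62): 28+35 > 62 → valid
(6,25,30): 6+25 > 30 → valid
(38,40,79): 38+40 ≤ 79 → not valid
(18,31,50): 18+31 ≤ 50 → not valid
(7,38,41): 7+38 > 41 → valid
(11,35,49): 11+35 ≤ 49 → not valid
(26,29,57): 26+29 ≤ 57 → not valid
3 of the 7 triples form a triangle.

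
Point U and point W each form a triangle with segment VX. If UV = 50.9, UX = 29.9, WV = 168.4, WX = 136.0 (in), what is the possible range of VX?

32.4 < VX < 80.8

From triangle UVX: |50.9 − 29.9| < VX < 50.9 + 29.9, i.e. 21.0 < VX < 80.8.
From triangle WVX: 32.4 < VX < 304.4.
Both must hold, so VX lies in the intersection.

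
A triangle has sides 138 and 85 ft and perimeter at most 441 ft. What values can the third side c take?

Triangle inequality alone gives 53 < c < 223.
The perimeter condition gives c ≤ 441 − 138 − 85 = 218.
Intersecting the two: 53 < c ≤ 218.

53 < c ≤ 218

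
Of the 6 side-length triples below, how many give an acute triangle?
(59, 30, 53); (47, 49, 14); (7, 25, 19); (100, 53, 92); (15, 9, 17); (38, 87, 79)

5

(59,30,53): 30²+53² = 3709 > 3481 = 59² → acute
(47,49,14): 14²+47² = 2405 > 2401 = 49² → acute
(7,25,19): 7²+19² = 410 < 625 = 25² → obtuse
(100,53,92): 53²+92² = 11273 > 10000 = 100² → acute
(15,9,17): 9²+15² = 306 > 289 = 17² → acute
(38,87,79): 38²+79² = 7685 > 7569 = 87² → acute
5 of the 6 are acute.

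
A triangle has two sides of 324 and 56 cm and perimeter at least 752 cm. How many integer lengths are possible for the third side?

Triangle inequality: 268 < x < 380. Perimeter ≥ 752 gives x ≥ 752 − 324 − 56 = 372.
So 372 ≤ x < 380; integers 372 through 379: 8 values.

8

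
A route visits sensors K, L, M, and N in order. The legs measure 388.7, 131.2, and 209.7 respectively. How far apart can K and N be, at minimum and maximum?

47.8 ≤ KN ≤ 729.6

The maximum is all hops collinear in one direction: 388.7 + 131.2 + 209.7 = 729.6.
The longest hop is 388.7; the others sum to 340.9. Folding the others back against it leaves at least 388.7 − 340.9 = 47.8.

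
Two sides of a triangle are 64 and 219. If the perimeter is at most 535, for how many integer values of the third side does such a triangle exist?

97

Triangle inequality: 155 < x < 283. Perimeter ≤ 535 gives x ≤ 535 − 64 − 219 = 252.
So 155 < x ≤ 252; integers 156 through 252: 97 values.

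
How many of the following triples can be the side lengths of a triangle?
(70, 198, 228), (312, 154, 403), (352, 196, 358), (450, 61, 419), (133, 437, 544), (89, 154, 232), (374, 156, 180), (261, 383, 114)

(70,198,228): 70+198 > 228 → valid
(154,312,403): 154+312 > 403 → valid
(196,352,358): 196+352 > 358 → valid
(61,419,450): 61+419 > 450 → valid
(133,437,544): 133+437 > 544 → valid
(89,154,232): 89+154 > 232 → valid
(156,180,374): 156+180 ≤ 374 → not valid
(114,261,383): 114+261 ≤ 383 → not valid
6 of the 8 triples form a triangle.

6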